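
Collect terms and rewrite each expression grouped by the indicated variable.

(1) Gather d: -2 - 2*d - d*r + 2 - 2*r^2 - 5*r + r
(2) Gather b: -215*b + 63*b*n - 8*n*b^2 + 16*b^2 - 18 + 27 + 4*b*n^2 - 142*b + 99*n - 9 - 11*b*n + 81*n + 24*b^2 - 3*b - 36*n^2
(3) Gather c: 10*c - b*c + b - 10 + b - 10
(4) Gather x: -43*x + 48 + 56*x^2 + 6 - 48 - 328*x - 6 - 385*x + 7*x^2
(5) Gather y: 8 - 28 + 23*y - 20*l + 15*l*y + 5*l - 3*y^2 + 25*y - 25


(1) = d*(-r - 2) - 2*r^2 - 4*r
(2) = b^2*(40 - 8*n) + b*(4*n^2 + 52*n - 360) - 36*n^2 + 180*n
(3) = 2*b + c*(10 - b) - 20
(4) = 63*x^2 - 756*x
(5) = -15*l - 3*y^2 + y*(15*l + 48) - 45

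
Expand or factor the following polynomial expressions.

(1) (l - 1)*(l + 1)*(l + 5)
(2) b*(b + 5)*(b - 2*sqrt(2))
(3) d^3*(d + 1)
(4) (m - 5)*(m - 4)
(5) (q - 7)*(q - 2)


(1) = l^3 + 5*l^2 - l - 5
(2) = b^3 - 2*sqrt(2)*b^2 + 5*b^2 - 10*sqrt(2)*b
(3) = d^4 + d^3
(4) = m^2 - 9*m + 20
(5) = q^2 - 9*q + 14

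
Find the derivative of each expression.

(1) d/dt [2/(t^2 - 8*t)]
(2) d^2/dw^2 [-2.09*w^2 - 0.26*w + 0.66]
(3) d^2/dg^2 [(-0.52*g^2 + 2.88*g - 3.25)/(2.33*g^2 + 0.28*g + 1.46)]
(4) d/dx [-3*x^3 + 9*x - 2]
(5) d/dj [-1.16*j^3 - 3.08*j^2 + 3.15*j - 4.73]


(1) = 4*(4 - t)/(t^2*(t - 8)^2)
(2) = -4.18000000000000
(3) = (31.94896*g^3 - 95.249934*g^2 - 71.504904*g + 17.030548)/(12.649337*g^6 + 4.560276*g^5 + 24.326598*g^4 + 5.736976*g^3 + 15.243276*g^2 + 1.790544*g + 3.112136)
(4) = 9 - 9*x^2
(5) = -3.48*j^2 - 6.16*j + 3.15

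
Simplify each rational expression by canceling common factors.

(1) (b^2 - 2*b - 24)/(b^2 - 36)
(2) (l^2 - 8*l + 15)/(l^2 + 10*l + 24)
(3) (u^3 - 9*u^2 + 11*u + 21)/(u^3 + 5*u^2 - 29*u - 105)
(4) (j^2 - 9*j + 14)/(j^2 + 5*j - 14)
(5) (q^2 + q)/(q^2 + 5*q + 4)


(1) = (b + 4)/(b + 6)
(2) = (l^2 - 8*l + 15)/(l^2 + 10*l + 24)
(3) = (u^3 - 9*u^2 + 11*u + 21)/(u^3 + 5*u^2 - 29*u - 105)
(4) = (j - 7)/(j + 7)
(5) = q/(q + 4)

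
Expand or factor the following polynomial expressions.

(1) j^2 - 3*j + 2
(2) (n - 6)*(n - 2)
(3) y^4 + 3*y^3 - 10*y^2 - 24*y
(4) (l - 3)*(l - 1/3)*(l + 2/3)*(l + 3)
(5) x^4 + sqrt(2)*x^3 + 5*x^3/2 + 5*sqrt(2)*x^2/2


(1) = (j - 2)*(j - 1)
(2) = n^2 - 8*n + 12
(3) = y*(y - 3)*(y + 2)*(y + 4)
(4) = l^4 + l^3/3 - 83*l^2/9 - 3*l + 2
(5) = x^2*(x + 5/2)*(x + sqrt(2))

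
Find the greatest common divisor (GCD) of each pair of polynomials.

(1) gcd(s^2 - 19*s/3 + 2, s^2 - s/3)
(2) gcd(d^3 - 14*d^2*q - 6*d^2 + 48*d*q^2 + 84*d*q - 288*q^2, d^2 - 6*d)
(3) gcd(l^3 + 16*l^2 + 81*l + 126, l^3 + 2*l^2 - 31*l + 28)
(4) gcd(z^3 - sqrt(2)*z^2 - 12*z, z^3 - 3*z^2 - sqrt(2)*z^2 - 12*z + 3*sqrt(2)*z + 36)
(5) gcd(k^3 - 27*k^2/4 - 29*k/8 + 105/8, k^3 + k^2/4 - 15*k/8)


(1) = s - 1/3
(2) = gcd((d - 6)*(d - 8*q)*(d - 6*q), d*(d - 6)) = d - 6
(3) = l + 7
(4) = gcd(z*(z - 3*sqrt(2))*(z + 2*sqrt(2)), (z - 3)*(z - 3*sqrt(2))*(z + 2*sqrt(2))) = z^2 - sqrt(2)*z - 12
(5) = gcd((k - 7)*(k - 5/4)*(k + 3/2), k*(k - 5/4)*(k + 3/2)) = k^2 + k/4 - 15/8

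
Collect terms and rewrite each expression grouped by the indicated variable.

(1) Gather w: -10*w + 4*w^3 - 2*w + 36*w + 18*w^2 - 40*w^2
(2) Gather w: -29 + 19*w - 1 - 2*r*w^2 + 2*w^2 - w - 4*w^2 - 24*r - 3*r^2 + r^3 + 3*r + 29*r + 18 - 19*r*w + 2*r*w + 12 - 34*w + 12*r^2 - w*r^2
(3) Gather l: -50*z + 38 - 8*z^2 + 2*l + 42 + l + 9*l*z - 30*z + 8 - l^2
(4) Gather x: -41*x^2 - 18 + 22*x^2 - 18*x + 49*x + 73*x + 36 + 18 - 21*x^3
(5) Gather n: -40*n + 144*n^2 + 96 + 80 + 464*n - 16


(1) = 4*w^3 - 22*w^2 + 24*w
(2) = r^3 + 9*r^2 + 8*r + w^2*(-2*r - 2) + w*(-r^2 - 17*r - 16)
(3) = -l^2 + l*(9*z + 3) - 8*z^2 - 80*z + 88
(4) = -21*x^3 - 19*x^2 + 104*x + 36
(5) = 144*n^2 + 424*n + 160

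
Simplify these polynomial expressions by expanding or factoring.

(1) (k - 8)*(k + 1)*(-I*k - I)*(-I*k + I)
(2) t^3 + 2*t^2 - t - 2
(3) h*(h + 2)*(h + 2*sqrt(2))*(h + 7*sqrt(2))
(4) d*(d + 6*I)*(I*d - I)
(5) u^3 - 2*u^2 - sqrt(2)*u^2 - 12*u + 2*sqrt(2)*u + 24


(1) = -k^4 + 7*k^3 + 9*k^2 - 7*k - 8
(2) = (t - 1)*(t + 1)*(t + 2)
(3) = h^4 + 2*h^3 + 9*sqrt(2)*h^3 + 18*sqrt(2)*h^2 + 28*h^2 + 56*h
(4) = I*d^3 - 6*d^2 - I*d^2 + 6*d
(5) = (u - 2)*(u - 3*sqrt(2))*(u + 2*sqrt(2))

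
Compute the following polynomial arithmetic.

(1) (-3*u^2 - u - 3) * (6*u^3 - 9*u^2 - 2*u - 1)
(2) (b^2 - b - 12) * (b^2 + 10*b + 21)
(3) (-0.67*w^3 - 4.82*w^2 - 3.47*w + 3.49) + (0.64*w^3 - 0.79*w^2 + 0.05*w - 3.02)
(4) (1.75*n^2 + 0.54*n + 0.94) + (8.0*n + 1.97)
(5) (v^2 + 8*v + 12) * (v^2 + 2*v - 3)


(1) = -18*u^5 + 21*u^4 - 3*u^3 + 32*u^2 + 7*u + 3
(2) = b^4 + 9*b^3 - b^2 - 141*b - 252
(3) = -0.03*w^3 - 5.61*w^2 - 3.42*w + 0.47
(4) = 1.75*n^2 + 8.54*n + 2.91
(5) = v^4 + 10*v^3 + 25*v^2 - 36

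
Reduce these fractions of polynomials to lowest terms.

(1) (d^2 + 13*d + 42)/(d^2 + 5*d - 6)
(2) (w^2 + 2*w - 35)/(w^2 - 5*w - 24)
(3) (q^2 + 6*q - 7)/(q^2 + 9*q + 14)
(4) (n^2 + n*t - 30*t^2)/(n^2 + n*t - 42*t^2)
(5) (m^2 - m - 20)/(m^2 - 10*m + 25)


(1) = (d + 7)/(d - 1)
(2) = (w^2 + 2*w - 35)/(w^2 - 5*w - 24)
(3) = (q - 1)/(q + 2)
(4) = (-n^2 - n*t + 30*t^2)/(-n^2 - n*t + 42*t^2)
(5) = (m + 4)/(m - 5)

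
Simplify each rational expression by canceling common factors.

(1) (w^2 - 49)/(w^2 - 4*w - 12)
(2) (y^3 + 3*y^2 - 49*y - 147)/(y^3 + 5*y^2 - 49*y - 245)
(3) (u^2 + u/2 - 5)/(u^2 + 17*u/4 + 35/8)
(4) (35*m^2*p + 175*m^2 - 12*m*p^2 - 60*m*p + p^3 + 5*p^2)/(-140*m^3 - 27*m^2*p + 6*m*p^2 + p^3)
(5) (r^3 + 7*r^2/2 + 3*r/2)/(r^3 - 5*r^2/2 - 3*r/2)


(1) = (w^2 - 49)/(w^2 - 4*w - 12)
(2) = (y + 3)/(y + 5)
(3) = (4*u - 8)/(4*u + 7)
(4) = (-7*m*p - 35*m + p^2 + 5*p)/(28*m^2 + 11*m*p + p^2)
(5) = (r + 3)/(r - 3)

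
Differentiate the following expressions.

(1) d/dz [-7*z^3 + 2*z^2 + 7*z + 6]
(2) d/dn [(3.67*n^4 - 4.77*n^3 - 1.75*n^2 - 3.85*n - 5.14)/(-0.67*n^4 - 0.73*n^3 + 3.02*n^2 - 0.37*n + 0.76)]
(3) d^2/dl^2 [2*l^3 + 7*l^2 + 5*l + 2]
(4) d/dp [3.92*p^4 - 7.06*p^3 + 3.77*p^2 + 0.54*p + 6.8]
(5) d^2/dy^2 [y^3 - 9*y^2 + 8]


(1) = -21*z^2 + 4*z + 7
(2) = (-5.875*n^6 + 19.8218*n^5 - 27.4951*n^4 - 4.7096*n^3 - 9.8577*n^2 + 28.3856*n - 4.8278)/(0.4489*n^8 + 0.9782*n^7 - 3.5139*n^6 - 3.9134*n^5 + 8.6422*n^4 - 3.3444*n^3 + 4.7273*n^2 - 0.5624*n + 0.5776)
(3) = 12*l + 14
(4) = 15.68*p^3 - 21.18*p^2 + 7.54*p + 0.54
(5) = 6*y - 18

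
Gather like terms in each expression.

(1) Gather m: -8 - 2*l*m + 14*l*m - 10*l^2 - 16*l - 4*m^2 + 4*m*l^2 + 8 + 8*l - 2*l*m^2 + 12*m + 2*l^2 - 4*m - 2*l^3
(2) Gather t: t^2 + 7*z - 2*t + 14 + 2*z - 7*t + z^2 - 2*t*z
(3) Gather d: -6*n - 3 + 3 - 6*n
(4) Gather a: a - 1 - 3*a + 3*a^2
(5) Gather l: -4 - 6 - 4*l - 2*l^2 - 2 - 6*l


(1) = -2*l^3 - 8*l^2 - 8*l + m^2*(-2*l - 4) + m*(4*l^2 + 12*l + 8)
(2) = t^2 + t*(-2*z - 9) + z^2 + 9*z + 14
(3) = -12*n
(4) = 3*a^2 - 2*a - 1
(5) = -2*l^2 - 10*l - 12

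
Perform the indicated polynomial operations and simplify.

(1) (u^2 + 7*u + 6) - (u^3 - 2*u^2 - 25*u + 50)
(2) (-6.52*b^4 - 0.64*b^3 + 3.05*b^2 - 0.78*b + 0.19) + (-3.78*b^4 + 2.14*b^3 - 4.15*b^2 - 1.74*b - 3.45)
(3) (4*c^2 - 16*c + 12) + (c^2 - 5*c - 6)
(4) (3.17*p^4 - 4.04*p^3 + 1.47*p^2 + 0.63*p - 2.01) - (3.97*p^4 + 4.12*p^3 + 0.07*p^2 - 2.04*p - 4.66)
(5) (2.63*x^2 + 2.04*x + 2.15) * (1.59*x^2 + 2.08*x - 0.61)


(1) = -u^3 + 3*u^2 + 32*u - 44
(2) = -10.3*b^4 + 1.5*b^3 - 1.1*b^2 - 2.52*b - 3.26
(3) = 5*c^2 - 21*c + 6
(4) = -0.8*p^4 - 8.16*p^3 + 1.4*p^2 + 2.67*p + 2.65
(5) = 4.1817*x^4 + 8.714*x^3 + 6.0574*x^2 + 3.2276*x - 1.3115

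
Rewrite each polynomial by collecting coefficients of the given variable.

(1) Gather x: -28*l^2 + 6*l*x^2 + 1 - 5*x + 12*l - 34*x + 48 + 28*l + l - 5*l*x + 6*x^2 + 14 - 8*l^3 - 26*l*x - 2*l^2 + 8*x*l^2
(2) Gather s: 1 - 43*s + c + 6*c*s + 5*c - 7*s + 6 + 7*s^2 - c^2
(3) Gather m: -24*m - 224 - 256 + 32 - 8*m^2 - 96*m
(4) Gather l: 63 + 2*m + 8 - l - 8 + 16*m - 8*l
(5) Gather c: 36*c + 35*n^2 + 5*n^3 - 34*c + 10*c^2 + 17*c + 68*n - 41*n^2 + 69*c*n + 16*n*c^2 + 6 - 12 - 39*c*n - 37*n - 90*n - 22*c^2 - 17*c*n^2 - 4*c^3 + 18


(1) = -8*l^3 - 30*l^2 + 41*l + x^2*(6*l + 6) + x*(8*l^2 - 31*l - 39) + 63
(2) = -c^2 + 6*c + 7*s^2 + s*(6*c - 50) + 7
(3) = -8*m^2 - 120*m - 448
(4) = -9*l + 18*m + 63
(5) = -4*c^3 + c^2*(16*n - 12) + c*(-17*n^2 + 30*n + 19) + 5*n^3 - 6*n^2 - 59*n + 12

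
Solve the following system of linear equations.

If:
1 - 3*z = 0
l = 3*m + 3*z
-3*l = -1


Then:
l = 1/3
m = -2/9
z = 1/3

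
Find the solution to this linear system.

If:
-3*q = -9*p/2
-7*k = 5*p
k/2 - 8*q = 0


Then:
k = 0
p = 0
q = 0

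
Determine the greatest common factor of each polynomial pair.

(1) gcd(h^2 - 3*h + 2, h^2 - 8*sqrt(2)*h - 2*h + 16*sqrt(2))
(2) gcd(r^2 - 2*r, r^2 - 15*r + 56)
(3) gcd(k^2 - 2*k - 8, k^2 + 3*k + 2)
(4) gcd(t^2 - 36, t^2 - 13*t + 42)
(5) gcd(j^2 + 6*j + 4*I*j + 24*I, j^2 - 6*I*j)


(1) = gcd((h - 2)*(h - 1), (h - 2)*(h - 8*sqrt(2))) = h - 2
(2) = 1
(3) = k + 2
(4) = t - 6
(5) = gcd((j + 6)*(j + 4*I), j*(j - 6*I)) = 1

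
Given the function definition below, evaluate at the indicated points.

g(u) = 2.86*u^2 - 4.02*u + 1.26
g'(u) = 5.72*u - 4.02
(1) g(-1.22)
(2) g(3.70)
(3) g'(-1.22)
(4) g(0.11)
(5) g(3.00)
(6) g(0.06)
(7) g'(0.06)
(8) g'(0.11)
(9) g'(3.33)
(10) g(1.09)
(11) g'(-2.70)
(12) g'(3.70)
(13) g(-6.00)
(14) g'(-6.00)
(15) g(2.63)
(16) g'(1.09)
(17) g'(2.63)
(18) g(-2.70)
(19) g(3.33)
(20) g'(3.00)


(1) = 10.42
(2) = 25.54
(3) = -11.00
(4) = 0.85
(5) = 14.94
(6) = 1.03
(7) = -3.68
(8) = -3.39
(9) = 15.03
(10) = 0.28
(11) = -19.46
(12) = 17.14
(13) = 128.34
(14) = -38.34
(15) = 10.47
(16) = 2.21
(17) = 11.02
(18) = 32.96
(19) = 19.59
(20) = 13.14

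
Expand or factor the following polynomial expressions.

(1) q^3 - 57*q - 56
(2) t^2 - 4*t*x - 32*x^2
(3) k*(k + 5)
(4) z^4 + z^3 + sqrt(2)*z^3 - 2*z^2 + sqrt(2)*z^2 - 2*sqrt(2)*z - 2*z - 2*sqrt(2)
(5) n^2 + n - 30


(1) = (q - 8)*(q + 1)*(q + 7)
(2) = (t - 8*x)*(t + 4*x)
(3) = k^2 + 5*k
(4) = (z + 1)*(z - sqrt(2))*(z + sqrt(2))^2
(5) = (n - 5)*(n + 6)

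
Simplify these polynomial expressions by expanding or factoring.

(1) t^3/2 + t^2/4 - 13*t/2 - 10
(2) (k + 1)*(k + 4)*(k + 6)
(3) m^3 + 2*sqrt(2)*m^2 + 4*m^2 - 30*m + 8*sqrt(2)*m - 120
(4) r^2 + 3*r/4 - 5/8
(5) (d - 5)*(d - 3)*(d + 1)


(1) = (t/2 + 1)*(t - 4)*(t + 5/2)
(2) = k^3 + 11*k^2 + 34*k + 24
(3) = (m + 4)*(m - 3*sqrt(2))*(m + 5*sqrt(2))
(4) = (r - 1/2)*(r + 5/4)
(5) = d^3 - 7*d^2 + 7*d + 15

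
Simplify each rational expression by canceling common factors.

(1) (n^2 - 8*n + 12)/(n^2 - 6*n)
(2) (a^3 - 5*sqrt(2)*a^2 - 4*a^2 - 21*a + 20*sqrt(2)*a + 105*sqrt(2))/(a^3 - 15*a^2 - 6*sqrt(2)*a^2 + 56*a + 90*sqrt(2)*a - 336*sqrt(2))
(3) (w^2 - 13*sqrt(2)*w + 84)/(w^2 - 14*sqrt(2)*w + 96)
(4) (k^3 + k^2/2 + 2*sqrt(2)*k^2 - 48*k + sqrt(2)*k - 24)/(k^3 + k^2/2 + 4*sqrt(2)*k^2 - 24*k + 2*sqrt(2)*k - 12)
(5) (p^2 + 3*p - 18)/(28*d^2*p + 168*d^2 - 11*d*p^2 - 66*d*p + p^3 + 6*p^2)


(1) = (n - 2)/n
(2) = (a^2 + a*(3 - 5*sqrt(2)) - 15*sqrt(2))/(a^2 + a*(-6*sqrt(2) - 8) + 48*sqrt(2))
(3) = (w - 7*sqrt(2))/(w - 8*sqrt(2))
(4) = (4*k - 16*sqrt(2))/(4*k - 8*sqrt(2))
(5) = (p - 3)/(28*d^2 - 11*d*p + p^2)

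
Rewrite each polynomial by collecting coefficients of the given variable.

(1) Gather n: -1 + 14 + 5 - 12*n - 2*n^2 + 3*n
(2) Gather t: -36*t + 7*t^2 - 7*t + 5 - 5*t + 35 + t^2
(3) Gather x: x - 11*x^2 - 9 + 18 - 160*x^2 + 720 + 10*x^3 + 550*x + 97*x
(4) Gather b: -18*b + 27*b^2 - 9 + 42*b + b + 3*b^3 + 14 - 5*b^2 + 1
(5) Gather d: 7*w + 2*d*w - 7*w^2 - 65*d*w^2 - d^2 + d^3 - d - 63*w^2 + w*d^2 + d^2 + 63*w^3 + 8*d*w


(1) = -2*n^2 - 9*n + 18
(2) = 8*t^2 - 48*t + 40
(3) = 10*x^3 - 171*x^2 + 648*x + 729
(4) = 3*b^3 + 22*b^2 + 25*b + 6
(5) = d^3 + d^2*w + d*(-65*w^2 + 10*w - 1) + 63*w^3 - 70*w^2 + 7*w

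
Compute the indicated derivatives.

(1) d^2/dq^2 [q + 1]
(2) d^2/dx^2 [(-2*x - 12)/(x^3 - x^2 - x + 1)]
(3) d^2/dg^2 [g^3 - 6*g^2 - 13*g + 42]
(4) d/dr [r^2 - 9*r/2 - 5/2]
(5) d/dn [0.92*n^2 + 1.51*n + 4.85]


(1) = 0
(2) = 4*(-3*x^3 - 39*x^2 - 29*x - 13)/(x^7 - x^6 - 3*x^5 + 3*x^4 + 3*x^3 - 3*x^2 - x + 1)
(3) = 6*g - 12
(4) = 2*r - 9/2
(5) = 1.84*n + 1.51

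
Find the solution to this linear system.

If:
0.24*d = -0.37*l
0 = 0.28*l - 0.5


Then:
d = -2.75
l = 1.79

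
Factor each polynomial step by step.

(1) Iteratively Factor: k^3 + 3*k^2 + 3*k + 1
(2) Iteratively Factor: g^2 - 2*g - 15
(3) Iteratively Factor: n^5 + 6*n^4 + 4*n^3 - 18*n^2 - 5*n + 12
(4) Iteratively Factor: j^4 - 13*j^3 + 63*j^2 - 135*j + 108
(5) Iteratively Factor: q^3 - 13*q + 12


(1) = (k + 1)*(k^2 + 2*k + 1) = (k + 1)^2*(k + 1)
(2) = (g + 3)*(g - 5)
(3) = (n + 3)*(n^4 + 3*n^3 - 5*n^2 - 3*n + 4) = (n + 3)*(n + 4)*(n^3 - n^2 - n + 1) = (n - 1)*(n + 3)*(n + 4)*(n^2 - 1) = (n - 1)*(n + 1)*(n + 3)*(n + 4)*(n - 1)
(4) = (j - 4)*(j^3 - 9*j^2 + 27*j - 27) = (j - 4)*(j - 3)*(j^2 - 6*j + 9) = (j - 4)*(j - 3)^2*(j - 3)
(5) = (q - 3)*(q^2 + 3*q - 4) = (q - 3)*(q - 1)*(q + 4)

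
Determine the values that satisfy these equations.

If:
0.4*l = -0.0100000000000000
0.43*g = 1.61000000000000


Then:
g = 3.74
l = -0.02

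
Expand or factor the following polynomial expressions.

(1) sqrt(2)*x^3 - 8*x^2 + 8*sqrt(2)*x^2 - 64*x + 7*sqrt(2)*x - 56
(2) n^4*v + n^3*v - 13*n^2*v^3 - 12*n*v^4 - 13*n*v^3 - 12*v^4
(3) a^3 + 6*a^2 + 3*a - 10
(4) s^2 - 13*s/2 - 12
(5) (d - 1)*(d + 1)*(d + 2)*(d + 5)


(1) = (x + 7)*(x - 4*sqrt(2))*(sqrt(2)*x + sqrt(2))
(2) = (n - 4*v)*(n + v)*(n + 3*v)*(n*v + v)
(3) = (a - 1)*(a + 2)*(a + 5)
(4) = (s - 8)*(s + 3/2)
(5) = d^4 + 7*d^3 + 9*d^2 - 7*d - 10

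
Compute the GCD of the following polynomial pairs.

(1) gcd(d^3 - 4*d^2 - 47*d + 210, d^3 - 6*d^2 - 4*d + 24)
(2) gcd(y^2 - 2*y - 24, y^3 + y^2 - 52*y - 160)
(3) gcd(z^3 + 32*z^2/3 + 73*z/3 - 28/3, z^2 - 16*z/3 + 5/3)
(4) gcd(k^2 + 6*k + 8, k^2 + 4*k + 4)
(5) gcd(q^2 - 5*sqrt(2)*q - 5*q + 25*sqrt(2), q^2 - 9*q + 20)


(1) = gcd((d - 6)*(d - 5)*(d + 7), (d - 6)*(d - 2)*(d + 2)) = d - 6
(2) = gcd((y - 6)*(y + 4), (y - 8)*(y + 4)*(y + 5)) = y + 4
(3) = z - 1/3
(4) = k + 2
(5) = q - 5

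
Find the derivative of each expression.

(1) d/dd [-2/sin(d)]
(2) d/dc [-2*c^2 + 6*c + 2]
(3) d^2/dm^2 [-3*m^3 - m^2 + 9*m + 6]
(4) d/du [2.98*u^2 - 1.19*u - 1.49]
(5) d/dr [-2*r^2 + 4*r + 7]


(1) = 2*cos(d)/sin(d)^2
(2) = 6 - 4*c
(3) = -18*m - 2
(4) = 5.96*u - 1.19
(5) = 4 - 4*r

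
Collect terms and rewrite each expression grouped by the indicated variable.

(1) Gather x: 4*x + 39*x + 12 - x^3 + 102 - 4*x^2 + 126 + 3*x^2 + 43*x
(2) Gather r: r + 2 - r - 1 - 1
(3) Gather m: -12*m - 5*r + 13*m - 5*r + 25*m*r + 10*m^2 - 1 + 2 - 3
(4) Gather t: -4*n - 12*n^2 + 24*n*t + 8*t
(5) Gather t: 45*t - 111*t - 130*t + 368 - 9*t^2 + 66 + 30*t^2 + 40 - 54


(1) = -x^3 - x^2 + 86*x + 240
(2) = 0
(3) = 10*m^2 + m*(25*r + 1) - 10*r - 2
(4) = -12*n^2 - 4*n + t*(24*n + 8)
(5) = 21*t^2 - 196*t + 420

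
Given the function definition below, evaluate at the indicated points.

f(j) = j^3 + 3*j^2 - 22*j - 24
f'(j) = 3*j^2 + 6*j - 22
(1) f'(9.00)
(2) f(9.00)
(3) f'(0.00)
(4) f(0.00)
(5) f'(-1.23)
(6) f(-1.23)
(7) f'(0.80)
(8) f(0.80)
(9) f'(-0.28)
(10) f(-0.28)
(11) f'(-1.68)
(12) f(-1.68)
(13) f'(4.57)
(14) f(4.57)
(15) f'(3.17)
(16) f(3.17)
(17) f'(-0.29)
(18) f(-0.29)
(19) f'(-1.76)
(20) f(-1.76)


(1) = 275.00
(2) = 750.00
(3) = -22.00
(4) = -24.00
(5) = -24.84
(6) = 5.74
(7) = -15.28
(8) = -39.17
(9) = -23.44
(10) = -17.63
(11) = -23.61
(12) = 16.69
(13) = 68.07
(14) = 33.56
(15) = 27.17
(16) = -31.74
(17) = -23.49
(18) = -17.39
(19) = -23.27
(20) = 18.56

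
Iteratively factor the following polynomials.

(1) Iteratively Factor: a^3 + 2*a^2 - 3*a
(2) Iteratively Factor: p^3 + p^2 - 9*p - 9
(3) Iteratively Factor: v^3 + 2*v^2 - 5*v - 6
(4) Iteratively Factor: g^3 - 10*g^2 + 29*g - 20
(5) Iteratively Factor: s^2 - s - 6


(1) = (a - 1)*(a^2 + 3*a) = (a - 1)*(a + 3)*(a)
(2) = (p + 1)*(p^2 - 9) = (p + 1)*(p + 3)*(p - 3)
(3) = (v + 3)*(v^2 - v - 2) = (v - 2)*(v + 3)*(v + 1)
(4) = (g - 4)*(g^2 - 6*g + 5) = (g - 5)*(g - 4)*(g - 1)
(5) = (s + 2)*(s - 3)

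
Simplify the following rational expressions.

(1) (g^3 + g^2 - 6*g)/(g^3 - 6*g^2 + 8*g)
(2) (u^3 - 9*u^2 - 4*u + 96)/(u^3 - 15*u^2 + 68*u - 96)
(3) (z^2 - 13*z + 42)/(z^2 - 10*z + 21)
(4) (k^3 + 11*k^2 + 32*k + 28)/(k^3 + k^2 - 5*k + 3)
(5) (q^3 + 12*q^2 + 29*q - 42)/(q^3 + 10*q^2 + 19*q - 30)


(1) = (g + 3)/(g - 4)
(2) = (u + 3)/(u - 3)
(3) = (z - 6)/(z - 3)
(4) = (k^3 + 11*k^2 + 32*k + 28)/(k^3 + k^2 - 5*k + 3)
(5) = (q + 7)/(q + 5)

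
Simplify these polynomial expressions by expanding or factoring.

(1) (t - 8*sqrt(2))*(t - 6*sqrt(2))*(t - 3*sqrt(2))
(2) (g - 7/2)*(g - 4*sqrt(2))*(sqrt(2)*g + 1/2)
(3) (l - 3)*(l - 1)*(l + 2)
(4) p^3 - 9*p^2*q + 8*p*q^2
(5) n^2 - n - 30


(1) = t^3 - 17*sqrt(2)*t^2 + 180*t - 288*sqrt(2)
(2) = sqrt(2)*g^3 - 15*g^2/2 - 7*sqrt(2)*g^2/2 - 2*sqrt(2)*g + 105*g/4 + 7*sqrt(2)
(3) = l^3 - 2*l^2 - 5*l + 6
(4) = p*(p - 8*q)*(p - q)
(5) = (n - 6)*(n + 5)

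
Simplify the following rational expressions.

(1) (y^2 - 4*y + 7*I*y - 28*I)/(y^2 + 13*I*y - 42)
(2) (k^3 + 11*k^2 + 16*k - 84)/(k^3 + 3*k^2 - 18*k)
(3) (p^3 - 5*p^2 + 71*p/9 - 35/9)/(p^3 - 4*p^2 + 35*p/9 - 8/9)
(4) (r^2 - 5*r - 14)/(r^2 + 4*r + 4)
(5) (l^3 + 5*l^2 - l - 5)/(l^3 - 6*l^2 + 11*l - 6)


(1) = (y - 4)/(y + 6*I)
(2) = (k^2 + 5*k - 14)/(k^2 - 3*k)
(3) = (9*p^2 - 36*p + 35)/(9*p^2 - 27*p + 8)
(4) = (r - 7)/(r + 2)
(5) = (l^2 + 6*l + 5)/(l^2 - 5*l + 6)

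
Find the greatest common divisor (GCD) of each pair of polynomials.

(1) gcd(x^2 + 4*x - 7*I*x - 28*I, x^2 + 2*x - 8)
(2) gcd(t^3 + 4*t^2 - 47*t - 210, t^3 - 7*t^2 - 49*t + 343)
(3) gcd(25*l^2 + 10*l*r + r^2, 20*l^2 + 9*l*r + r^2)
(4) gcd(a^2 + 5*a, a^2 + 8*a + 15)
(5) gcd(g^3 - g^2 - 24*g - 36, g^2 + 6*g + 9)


(1) = x + 4
(2) = t - 7
(3) = 5*l + r
(4) = a + 5
(5) = g + 3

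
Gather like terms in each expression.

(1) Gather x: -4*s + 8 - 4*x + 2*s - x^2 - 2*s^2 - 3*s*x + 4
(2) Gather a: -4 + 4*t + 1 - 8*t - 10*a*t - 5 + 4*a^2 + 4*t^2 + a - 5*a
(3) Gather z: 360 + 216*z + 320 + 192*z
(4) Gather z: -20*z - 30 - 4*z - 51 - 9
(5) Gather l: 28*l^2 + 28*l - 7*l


(1) = -2*s^2 - 2*s - x^2 + x*(-3*s - 4) + 12
(2) = 4*a^2 + a*(-10*t - 4) + 4*t^2 - 4*t - 8
(3) = 408*z + 680
(4) = -24*z - 90
(5) = 28*l^2 + 21*l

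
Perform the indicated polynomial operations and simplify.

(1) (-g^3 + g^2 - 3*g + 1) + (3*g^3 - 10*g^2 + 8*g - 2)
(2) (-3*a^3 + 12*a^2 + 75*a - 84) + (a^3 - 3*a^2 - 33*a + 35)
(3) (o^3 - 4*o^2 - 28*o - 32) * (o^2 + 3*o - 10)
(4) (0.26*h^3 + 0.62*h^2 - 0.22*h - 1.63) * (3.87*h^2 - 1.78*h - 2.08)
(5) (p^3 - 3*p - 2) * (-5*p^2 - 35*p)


(1) = 2*g^3 - 9*g^2 + 5*g - 1
(2) = -2*a^3 + 9*a^2 + 42*a - 49
(3) = o^5 - o^4 - 50*o^3 - 76*o^2 + 184*o + 320
(4) = 1.0062*h^5 + 1.9366*h^4 - 2.4958*h^3 - 7.2061*h^2 + 3.359*h + 3.3904
(5) = -5*p^5 - 35*p^4 + 15*p^3 + 115*p^2 + 70*p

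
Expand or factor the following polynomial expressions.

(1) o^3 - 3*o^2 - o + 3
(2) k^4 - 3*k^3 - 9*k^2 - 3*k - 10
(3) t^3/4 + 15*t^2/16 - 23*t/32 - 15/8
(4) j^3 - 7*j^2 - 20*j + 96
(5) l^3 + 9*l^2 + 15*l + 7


(1) = (o - 3)*(o - 1)*(o + 1)
(2) = (k - 5)*(k + 2)*(k - I)*(k + I)
(3) = (t/4 + 1)*(t - 3/2)*(t + 5/4)
(4) = (j - 8)*(j - 3)*(j + 4)
(5) = (l + 1)^2*(l + 7)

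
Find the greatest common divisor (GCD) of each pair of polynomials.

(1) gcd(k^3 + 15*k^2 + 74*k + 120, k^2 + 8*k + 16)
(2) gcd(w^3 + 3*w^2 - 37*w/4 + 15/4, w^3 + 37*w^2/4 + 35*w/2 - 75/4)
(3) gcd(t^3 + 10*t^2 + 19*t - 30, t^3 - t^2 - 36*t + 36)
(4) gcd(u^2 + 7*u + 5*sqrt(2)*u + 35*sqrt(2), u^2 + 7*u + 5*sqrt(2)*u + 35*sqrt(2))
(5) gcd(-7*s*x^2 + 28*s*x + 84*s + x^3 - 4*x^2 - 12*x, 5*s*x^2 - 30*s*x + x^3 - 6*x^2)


(1) = k + 4
(2) = gcd((w - 3/2)*(w - 1/2)*(w + 5), (w - 3/4)*(w + 5)^2) = w + 5
(3) = t^2 + 5*t - 6
(4) = u^2 + u*(7 + 5*sqrt(2)) + 35*sqrt(2)
(5) = x - 6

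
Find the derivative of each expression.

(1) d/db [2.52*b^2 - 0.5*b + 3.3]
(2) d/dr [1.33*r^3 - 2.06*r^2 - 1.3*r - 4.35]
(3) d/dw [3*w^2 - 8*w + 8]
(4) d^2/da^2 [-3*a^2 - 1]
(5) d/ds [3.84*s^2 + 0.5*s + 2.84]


(1) = 5.04*b - 0.5
(2) = 3.99*r^2 - 4.12*r - 1.3
(3) = 6*w - 8
(4) = -6
(5) = 7.68*s + 0.5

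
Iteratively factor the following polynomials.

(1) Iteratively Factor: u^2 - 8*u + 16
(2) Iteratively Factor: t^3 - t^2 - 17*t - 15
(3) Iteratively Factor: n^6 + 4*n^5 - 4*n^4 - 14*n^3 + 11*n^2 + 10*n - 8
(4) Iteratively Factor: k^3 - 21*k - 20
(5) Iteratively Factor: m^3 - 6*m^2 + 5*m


(1) = (u - 4)*(u - 4)
(2) = (t - 5)*(t^2 + 4*t + 3) = (t - 5)*(t + 1)*(t + 3)
(3) = (n - 1)*(n^5 + 5*n^4 + n^3 - 13*n^2 - 2*n + 8) = (n - 1)^2*(n^4 + 6*n^3 + 7*n^2 - 6*n - 8) = (n - 1)^3*(n^3 + 7*n^2 + 14*n + 8) = (n - 1)^3*(n + 4)*(n^2 + 3*n + 2) = (n - 1)^3*(n + 2)*(n + 4)*(n + 1)
(4) = (k - 5)*(k^2 + 5*k + 4) = (k - 5)*(k + 4)*(k + 1)
(5) = (m)*(m^2 - 6*m + 5) = m*(m - 1)*(m - 5)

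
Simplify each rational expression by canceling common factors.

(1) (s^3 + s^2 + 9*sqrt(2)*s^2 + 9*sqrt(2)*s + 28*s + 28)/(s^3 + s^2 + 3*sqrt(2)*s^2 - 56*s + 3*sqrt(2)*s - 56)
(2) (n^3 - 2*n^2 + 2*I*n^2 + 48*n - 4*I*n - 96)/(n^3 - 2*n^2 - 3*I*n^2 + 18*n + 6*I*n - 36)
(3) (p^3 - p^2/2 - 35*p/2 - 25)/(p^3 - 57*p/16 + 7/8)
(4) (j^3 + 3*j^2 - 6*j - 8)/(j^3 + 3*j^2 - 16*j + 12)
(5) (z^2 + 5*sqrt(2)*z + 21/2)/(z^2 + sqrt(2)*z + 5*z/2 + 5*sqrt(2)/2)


(1) = (s + 2*sqrt(2))/(s - 4*sqrt(2))
(2) = (n + 8*I)/(n + 3*I)
(3) = (16*p^2 - 40*p - 200)/(16*p^2 - 32*p + 7)
(4) = (j^2 + 5*j + 4)/(j^2 + 5*j - 6)
(5) = (4*z^2 + 20*sqrt(2)*z + 42)/(4*z^2 + z*(4*sqrt(2) + 10) + 10*sqrt(2))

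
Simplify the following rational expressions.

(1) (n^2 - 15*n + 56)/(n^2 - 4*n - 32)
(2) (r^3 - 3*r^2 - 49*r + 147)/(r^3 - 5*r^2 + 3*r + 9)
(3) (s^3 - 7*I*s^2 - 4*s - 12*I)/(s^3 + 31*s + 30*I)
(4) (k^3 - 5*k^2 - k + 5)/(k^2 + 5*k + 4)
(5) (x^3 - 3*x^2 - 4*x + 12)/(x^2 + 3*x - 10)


(1) = (n - 7)/(n + 4)
(2) = (r^2 - 49)/(r^2 - 2*r - 3)
(3) = (s - 2*I)/(s + 5*I)
(4) = (k^2 - 6*k + 5)/(k + 4)
(5) = (x^2 - x - 6)/(x + 5)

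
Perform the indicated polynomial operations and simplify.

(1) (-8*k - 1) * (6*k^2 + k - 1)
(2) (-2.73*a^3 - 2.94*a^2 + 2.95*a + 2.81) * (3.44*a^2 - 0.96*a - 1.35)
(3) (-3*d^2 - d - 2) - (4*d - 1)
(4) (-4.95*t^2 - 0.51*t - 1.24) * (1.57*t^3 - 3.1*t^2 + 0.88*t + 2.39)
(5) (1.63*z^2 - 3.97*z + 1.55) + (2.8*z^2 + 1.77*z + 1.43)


(1) = -48*k^3 - 14*k^2 + 7*k + 1
(2) = -9.3912*a^5 - 7.4928*a^4 + 16.6559*a^3 + 10.8034*a^2 - 6.6801*a - 3.7935
(3) = -3*d^2 - 5*d - 1
(4) = -7.7715*t^5 + 14.5443*t^4 - 4.7218*t^3 - 8.4353*t^2 - 2.3101*t - 2.9636
(5) = 4.43*z^2 - 2.2*z + 2.98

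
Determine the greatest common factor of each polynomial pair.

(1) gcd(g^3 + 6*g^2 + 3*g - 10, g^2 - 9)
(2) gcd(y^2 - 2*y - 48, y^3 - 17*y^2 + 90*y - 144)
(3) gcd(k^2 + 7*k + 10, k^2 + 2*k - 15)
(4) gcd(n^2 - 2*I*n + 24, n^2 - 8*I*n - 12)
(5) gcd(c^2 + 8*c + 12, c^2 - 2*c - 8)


(1) = gcd((g - 1)*(g + 2)*(g + 5), (g - 3)*(g + 3)) = 1
(2) = gcd((y - 8)*(y + 6), (y - 8)*(y - 6)*(y - 3)) = y - 8
(3) = k + 5
(4) = gcd((n - 6*I)*(n + 4*I), (n - 6*I)*(n - 2*I)) = n - 6*I
(5) = c + 2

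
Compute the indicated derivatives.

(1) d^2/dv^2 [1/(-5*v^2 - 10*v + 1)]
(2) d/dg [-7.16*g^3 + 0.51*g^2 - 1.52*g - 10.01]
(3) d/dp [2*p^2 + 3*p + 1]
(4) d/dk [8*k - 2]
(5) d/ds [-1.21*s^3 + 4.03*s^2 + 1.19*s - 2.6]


(1) = 10*(5*v^2 + 10*v - 20*(v + 1)^2 - 1)/(5*v^2 + 10*v - 1)^3
(2) = -21.48*g^2 + 1.02*g - 1.52
(3) = 4*p + 3
(4) = 8
(5) = -3.63*s^2 + 8.06*s + 1.19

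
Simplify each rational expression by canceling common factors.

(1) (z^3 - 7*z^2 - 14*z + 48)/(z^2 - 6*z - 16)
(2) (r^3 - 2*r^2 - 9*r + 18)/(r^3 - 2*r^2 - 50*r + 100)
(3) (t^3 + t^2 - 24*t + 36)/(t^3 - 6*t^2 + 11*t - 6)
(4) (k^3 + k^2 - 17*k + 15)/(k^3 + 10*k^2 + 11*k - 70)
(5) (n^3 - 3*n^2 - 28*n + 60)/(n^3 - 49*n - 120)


(1) = (z^2 + z - 6)/(z + 2)
(2) = (r^2 - 9)/(r^2 - 50)
(3) = (t + 6)/(t - 1)
(4) = (k^2 - 4*k + 3)/(k^2 + 5*k - 14)
(5) = (n^2 - 8*n + 12)/(n^2 - 5*n - 24)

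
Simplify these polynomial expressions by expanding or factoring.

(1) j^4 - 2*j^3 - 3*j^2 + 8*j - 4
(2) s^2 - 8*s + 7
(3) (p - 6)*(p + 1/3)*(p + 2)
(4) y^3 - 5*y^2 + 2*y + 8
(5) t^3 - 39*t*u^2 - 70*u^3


(1) = (j - 2)*(j - 1)^2*(j + 2)
(2) = (s - 7)*(s - 1)
(3) = p^3 - 11*p^2/3 - 40*p/3 - 4
(4) = (y - 4)*(y - 2)*(y + 1)
(5) = (t - 7*u)*(t + 2*u)*(t + 5*u)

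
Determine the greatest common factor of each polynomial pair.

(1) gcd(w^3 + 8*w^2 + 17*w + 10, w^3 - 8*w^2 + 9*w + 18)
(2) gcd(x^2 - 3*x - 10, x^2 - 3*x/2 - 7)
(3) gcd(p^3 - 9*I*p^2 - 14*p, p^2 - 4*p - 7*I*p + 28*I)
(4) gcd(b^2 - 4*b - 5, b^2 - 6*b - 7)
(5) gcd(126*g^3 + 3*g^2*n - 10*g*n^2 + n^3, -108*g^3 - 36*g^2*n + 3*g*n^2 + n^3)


(1) = gcd((w + 1)*(w + 2)*(w + 5), (w - 6)*(w - 3)*(w + 1)) = w + 1
(2) = gcd((x - 5)*(x + 2), (x - 7/2)*(x + 2)) = x + 2
(3) = gcd(p*(p - 7*I)*(p - 2*I), (p - 4)*(p - 7*I)) = p - 7*I
(4) = gcd((b - 5)*(b + 1), (b - 7)*(b + 1)) = b + 1
(5) = 18*g^2 + 3*g*n - n^2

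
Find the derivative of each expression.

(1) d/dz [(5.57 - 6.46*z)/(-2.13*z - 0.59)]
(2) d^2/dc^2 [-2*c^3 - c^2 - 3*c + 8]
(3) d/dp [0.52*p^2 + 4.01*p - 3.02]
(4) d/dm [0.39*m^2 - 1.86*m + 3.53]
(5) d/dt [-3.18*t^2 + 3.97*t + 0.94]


(1) = (33.388815*z + 9.248545)/(2.13*z + 0.59)^3
(2) = -12*c - 2
(3) = 1.04*p + 4.01
(4) = 0.78*m - 1.86
(5) = 3.97 - 6.36*t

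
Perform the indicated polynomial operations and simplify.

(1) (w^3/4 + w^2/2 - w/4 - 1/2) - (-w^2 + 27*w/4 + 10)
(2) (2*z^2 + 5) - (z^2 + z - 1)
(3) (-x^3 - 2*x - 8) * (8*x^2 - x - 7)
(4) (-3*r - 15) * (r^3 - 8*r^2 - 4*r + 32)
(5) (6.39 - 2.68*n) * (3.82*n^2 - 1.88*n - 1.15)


(1) = w^3/4 + 3*w^2/2 - 7*w - 21/2
(2) = z^2 - z + 6
(3) = -8*x^5 + x^4 - 9*x^3 - 62*x^2 + 22*x + 56
(4) = -3*r^4 + 9*r^3 + 132*r^2 - 36*r - 480
(5) = -10.2376*n^3 + 29.4482*n^2 - 8.9312*n - 7.3485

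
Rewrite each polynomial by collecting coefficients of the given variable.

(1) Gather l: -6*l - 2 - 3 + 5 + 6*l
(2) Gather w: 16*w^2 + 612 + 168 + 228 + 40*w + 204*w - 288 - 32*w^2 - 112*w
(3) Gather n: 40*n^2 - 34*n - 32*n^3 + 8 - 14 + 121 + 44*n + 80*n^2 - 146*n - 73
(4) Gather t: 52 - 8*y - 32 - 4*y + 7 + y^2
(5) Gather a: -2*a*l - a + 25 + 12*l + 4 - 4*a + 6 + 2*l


(1) = 0
(2) = -16*w^2 + 132*w + 720
(3) = -32*n^3 + 120*n^2 - 136*n + 42
(4) = y^2 - 12*y + 27
(5) = a*(-2*l - 5) + 14*l + 35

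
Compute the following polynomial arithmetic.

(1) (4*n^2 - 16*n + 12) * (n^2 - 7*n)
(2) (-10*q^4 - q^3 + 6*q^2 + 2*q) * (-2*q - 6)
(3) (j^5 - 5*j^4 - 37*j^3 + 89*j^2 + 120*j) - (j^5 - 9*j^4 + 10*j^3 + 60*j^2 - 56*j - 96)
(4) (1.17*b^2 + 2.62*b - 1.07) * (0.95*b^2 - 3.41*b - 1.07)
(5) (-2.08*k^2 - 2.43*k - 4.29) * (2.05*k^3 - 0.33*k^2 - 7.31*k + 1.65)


(1) = 4*n^4 - 44*n^3 + 124*n^2 - 84*n
(2) = 20*q^5 + 62*q^4 - 6*q^3 - 40*q^2 - 12*q
(3) = 4*j^4 - 47*j^3 + 29*j^2 + 176*j + 96
(4) = 1.1115*b^4 - 1.5007*b^3 - 11.2026*b^2 + 0.8453*b + 1.1449
(5) = -4.264*k^5 - 4.2951*k^4 + 7.2122*k^3 + 15.747*k^2 + 27.3504*k - 7.0785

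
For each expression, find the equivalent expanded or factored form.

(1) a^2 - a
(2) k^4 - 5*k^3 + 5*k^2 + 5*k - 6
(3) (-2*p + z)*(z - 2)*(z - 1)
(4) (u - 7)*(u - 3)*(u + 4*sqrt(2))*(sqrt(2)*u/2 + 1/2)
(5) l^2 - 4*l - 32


(1) = a*(a - 1)
(2) = (k - 3)*(k - 2)*(k - 1)*(k + 1)
(3) = -2*p*z^2 + 6*p*z - 4*p + z^3 - 3*z^2 + 2*z
(4) = sqrt(2)*u^4/2 - 5*sqrt(2)*u^3 + 9*u^3/2 - 45*u^2 + 25*sqrt(2)*u^2/2 - 20*sqrt(2)*u + 189*u/2 + 42*sqrt(2)
(5) = (l - 8)*(l + 4)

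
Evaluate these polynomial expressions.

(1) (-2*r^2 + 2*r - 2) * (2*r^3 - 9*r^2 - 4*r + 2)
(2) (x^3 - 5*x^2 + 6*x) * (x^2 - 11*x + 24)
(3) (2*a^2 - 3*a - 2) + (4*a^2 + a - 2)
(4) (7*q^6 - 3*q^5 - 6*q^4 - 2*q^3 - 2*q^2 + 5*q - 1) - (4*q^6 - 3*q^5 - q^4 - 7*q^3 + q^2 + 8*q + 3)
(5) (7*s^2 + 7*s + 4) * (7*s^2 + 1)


(1) = -4*r^5 + 22*r^4 - 14*r^3 + 6*r^2 + 12*r - 4
(2) = x^5 - 16*x^4 + 85*x^3 - 186*x^2 + 144*x
(3) = 6*a^2 - 2*a - 4
(4) = 3*q^6 - 5*q^4 + 5*q^3 - 3*q^2 - 3*q - 4
(5) = 49*s^4 + 49*s^3 + 35*s^2 + 7*s + 4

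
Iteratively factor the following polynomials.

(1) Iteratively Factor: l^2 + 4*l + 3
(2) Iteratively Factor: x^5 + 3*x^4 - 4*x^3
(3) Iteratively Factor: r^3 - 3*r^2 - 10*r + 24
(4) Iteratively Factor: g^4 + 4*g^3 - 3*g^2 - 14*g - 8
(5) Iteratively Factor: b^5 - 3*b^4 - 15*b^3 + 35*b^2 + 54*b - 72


(1) = (l + 3)*(l + 1)
(2) = (x)*(x^4 + 3*x^3 - 4*x^2) = x^2*(x^3 + 3*x^2 - 4*x) = x^2*(x + 4)*(x^2 - x) = x^3*(x + 4)*(x - 1)
(3) = (r - 4)*(r^2 + r - 6) = (r - 4)*(r + 3)*(r - 2)
(4) = (g + 1)*(g^3 + 3*g^2 - 6*g - 8) = (g + 1)^2*(g^2 + 2*g - 8) = (g - 2)*(g + 1)^2*(g + 4)
(5) = (b + 3)*(b^4 - 6*b^3 + 3*b^2 + 26*b - 24) = (b - 1)*(b + 3)*(b^3 - 5*b^2 - 2*b + 24) = (b - 4)*(b - 1)*(b + 3)*(b^2 - b - 6) = (b - 4)*(b - 3)*(b - 1)*(b + 3)*(b + 2)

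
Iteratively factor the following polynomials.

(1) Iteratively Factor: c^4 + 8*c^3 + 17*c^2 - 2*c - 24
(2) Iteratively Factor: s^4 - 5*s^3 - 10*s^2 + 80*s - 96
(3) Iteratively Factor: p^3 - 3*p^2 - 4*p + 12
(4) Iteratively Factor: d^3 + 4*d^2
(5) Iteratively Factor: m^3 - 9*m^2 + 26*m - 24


(1) = (c + 4)*(c^3 + 4*c^2 + c - 6) = (c + 2)*(c + 4)*(c^2 + 2*c - 3) = (c - 1)*(c + 2)*(c + 4)*(c + 3)
(2) = (s - 2)*(s^3 - 3*s^2 - 16*s + 48) = (s - 2)*(s + 4)*(s^2 - 7*s + 12) = (s - 3)*(s - 2)*(s + 4)*(s - 4)
(3) = (p + 2)*(p^2 - 5*p + 6) = (p - 2)*(p + 2)*(p - 3)
(4) = (d)*(d^2 + 4*d) = d*(d + 4)*(d)
(5) = (m - 3)*(m^2 - 6*m + 8) = (m - 4)*(m - 3)*(m - 2)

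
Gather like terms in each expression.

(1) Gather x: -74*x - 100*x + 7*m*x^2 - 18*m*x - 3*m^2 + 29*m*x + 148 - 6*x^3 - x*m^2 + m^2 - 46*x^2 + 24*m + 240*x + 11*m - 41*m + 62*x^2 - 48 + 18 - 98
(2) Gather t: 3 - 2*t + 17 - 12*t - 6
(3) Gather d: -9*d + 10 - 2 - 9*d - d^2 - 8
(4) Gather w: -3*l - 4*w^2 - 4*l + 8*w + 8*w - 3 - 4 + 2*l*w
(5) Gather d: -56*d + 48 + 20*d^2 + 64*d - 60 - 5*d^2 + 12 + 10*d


(1) = -2*m^2 - 6*m - 6*x^3 + x^2*(7*m + 16) + x*(-m^2 + 11*m + 66) + 20
(2) = 14 - 14*t
(3) = -d^2 - 18*d
(4) = -7*l - 4*w^2 + w*(2*l + 16) - 7
(5) = 15*d^2 + 18*d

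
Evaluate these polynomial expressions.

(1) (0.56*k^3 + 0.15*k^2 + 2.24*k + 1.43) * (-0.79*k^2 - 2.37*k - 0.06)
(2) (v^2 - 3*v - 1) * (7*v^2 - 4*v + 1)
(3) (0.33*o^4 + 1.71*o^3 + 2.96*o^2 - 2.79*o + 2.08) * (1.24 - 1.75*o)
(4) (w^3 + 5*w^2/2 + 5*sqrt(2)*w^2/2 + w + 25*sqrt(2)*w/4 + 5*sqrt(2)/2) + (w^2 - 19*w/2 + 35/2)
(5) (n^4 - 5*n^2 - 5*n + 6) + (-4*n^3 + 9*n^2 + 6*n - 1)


(1) = -0.4424*k^5 - 1.4457*k^4 - 2.1587*k^3 - 6.4475*k^2 - 3.5235*k - 0.0858
(2) = 7*v^4 - 25*v^3 + 6*v^2 + v - 1
(3) = -0.5775*o^5 - 2.5833*o^4 - 3.0596*o^3 + 8.5529*o^2 - 7.0996*o + 2.5792
(4) = w^3 + 7*w^2/2 + 5*sqrt(2)*w^2/2 - 17*w/2 + 25*sqrt(2)*w/4 + 5*sqrt(2)/2 + 35/2
(5) = n^4 - 4*n^3 + 4*n^2 + n + 5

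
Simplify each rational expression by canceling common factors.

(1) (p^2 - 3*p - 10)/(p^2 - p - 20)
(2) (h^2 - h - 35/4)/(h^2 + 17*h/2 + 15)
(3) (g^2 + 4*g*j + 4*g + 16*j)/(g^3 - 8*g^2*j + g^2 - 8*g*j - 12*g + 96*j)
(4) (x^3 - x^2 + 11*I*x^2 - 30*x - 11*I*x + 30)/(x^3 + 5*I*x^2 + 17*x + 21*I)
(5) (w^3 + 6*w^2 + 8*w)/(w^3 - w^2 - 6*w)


(1) = (p + 2)/(p + 4)
(2) = (2*h - 7)/(2*h + 12)
(3) = (g + 4*j)/(g^2 - 8*g*j - 3*g + 24*j)
(4) = (x^3 + x^2*(-1 + 11*I) + x*(-30 - 11*I) + 30)/(x^3 + 5*I*x^2 + 17*x + 21*I)
(5) = (w + 4)/(w - 3)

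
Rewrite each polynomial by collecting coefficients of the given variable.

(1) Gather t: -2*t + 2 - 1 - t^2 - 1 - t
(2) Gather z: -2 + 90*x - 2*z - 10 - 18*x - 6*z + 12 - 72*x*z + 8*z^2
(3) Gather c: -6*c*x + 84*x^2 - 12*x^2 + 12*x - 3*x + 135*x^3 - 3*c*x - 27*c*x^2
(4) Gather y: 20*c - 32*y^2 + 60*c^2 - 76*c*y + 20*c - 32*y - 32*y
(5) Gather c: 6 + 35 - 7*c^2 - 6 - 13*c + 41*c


(1) = -t^2 - 3*t
(2) = 72*x + 8*z^2 + z*(-72*x - 8)
(3) = c*(-27*x^2 - 9*x) + 135*x^3 + 72*x^2 + 9*x
(4) = 60*c^2 + 40*c - 32*y^2 + y*(-76*c - 64)
(5) = -7*c^2 + 28*c + 35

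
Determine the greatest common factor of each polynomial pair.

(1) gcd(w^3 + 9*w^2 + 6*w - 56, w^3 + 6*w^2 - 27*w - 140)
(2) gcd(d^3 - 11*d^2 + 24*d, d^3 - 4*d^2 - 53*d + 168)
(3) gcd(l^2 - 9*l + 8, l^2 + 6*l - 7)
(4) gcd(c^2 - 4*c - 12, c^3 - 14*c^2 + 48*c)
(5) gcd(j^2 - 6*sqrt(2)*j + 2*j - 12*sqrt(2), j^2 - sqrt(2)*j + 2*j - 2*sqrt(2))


(1) = w^2 + 11*w + 28
(2) = d^2 - 11*d + 24
(3) = gcd((l - 8)*(l - 1), (l - 1)*(l + 7)) = l - 1
(4) = gcd((c - 6)*(c + 2), c*(c - 8)*(c - 6)) = c - 6
(5) = j + 2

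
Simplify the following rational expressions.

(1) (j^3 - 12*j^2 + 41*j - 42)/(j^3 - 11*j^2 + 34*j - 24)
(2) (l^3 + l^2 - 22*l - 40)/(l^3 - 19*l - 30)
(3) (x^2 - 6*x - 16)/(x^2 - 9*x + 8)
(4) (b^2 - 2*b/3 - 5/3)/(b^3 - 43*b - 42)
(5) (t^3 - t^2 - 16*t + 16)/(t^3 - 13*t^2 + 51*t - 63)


(1) = (j^3 - 12*j^2 + 41*j - 42)/(j^3 - 11*j^2 + 34*j - 24)
(2) = (l + 4)/(l + 3)
(3) = (x + 2)/(x - 1)
(4) = (3*b - 5)/(3*b^2 - 3*b - 126)
(5) = (t^3 - t^2 - 16*t + 16)/(t^3 - 13*t^2 + 51*t - 63)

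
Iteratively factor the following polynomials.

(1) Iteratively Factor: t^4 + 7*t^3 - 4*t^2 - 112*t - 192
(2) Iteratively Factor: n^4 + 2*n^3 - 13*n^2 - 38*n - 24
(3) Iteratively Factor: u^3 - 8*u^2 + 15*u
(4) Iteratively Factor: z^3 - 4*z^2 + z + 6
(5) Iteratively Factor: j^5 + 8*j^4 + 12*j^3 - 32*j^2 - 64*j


(1) = (t - 4)*(t^3 + 11*t^2 + 40*t + 48) = (t - 4)*(t + 4)*(t^2 + 7*t + 12) = (t - 4)*(t + 4)^2*(t + 3)
(2) = (n + 2)*(n^3 - 13*n - 12) = (n + 1)*(n + 2)*(n^2 - n - 12) = (n + 1)*(n + 2)*(n + 3)*(n - 4)
(3) = (u - 5)*(u^2 - 3*u) = u*(u - 5)*(u - 3)
(4) = (z - 3)*(z^2 - z - 2) = (z - 3)*(z - 2)*(z + 1)
(5) = (j - 2)*(j^4 + 10*j^3 + 32*j^2 + 32*j) = (j - 2)*(j + 4)*(j^3 + 6*j^2 + 8*j) = j*(j - 2)*(j + 4)*(j^2 + 6*j + 8) = j*(j - 2)*(j + 4)^2*(j + 2)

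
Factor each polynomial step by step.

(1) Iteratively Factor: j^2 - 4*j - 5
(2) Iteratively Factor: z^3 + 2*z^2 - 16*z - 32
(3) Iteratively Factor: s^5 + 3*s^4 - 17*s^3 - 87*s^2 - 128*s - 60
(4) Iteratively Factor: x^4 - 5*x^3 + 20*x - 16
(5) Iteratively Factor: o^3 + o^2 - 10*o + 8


(1) = (j - 5)*(j + 1)
(2) = (z - 4)*(z^2 + 6*z + 8) = (z - 4)*(z + 4)*(z + 2)
(3) = (s + 3)*(s^4 - 17*s^2 - 36*s - 20) = (s - 5)*(s + 3)*(s^3 + 5*s^2 + 8*s + 4) = (s - 5)*(s + 2)*(s + 3)*(s^2 + 3*s + 2) = (s - 5)*(s + 2)^2*(s + 3)*(s + 1)
(4) = (x - 2)*(x^3 - 3*x^2 - 6*x + 8) = (x - 2)*(x + 2)*(x^2 - 5*x + 4) = (x - 4)*(x - 2)*(x + 2)*(x - 1)
(5) = (o - 2)*(o^2 + 3*o - 4) = (o - 2)*(o + 4)*(o - 1)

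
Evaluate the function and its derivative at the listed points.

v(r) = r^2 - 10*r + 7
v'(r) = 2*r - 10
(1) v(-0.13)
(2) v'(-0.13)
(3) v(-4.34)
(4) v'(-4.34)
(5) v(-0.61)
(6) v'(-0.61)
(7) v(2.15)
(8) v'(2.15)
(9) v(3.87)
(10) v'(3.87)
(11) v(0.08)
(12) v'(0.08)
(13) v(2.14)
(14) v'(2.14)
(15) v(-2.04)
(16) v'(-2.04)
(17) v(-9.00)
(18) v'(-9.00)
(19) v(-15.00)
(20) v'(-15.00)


(1) = 8.32
(2) = -10.26
(3) = 69.24
(4) = -18.68
(5) = 13.47
(6) = -11.22
(7) = -9.88
(8) = -5.70
(9) = -16.72
(10) = -2.26
(11) = 6.21
(12) = -9.84
(13) = -9.82
(14) = -5.72
(15) = 31.56
(16) = -14.08
(17) = 178.00
(18) = -28.00
(19) = 382.00
(20) = -40.00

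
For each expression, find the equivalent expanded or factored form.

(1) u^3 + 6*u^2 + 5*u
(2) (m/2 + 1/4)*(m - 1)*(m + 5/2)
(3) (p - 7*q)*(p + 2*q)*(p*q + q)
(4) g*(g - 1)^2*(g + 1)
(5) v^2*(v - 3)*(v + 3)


(1) = u*(u + 1)*(u + 5)
(2) = m^3/2 + m^2 - 7*m/8 - 5/8
(3) = p^3*q - 5*p^2*q^2 + p^2*q - 14*p*q^3 - 5*p*q^2 - 14*q^3
(4) = g^4 - g^3 - g^2 + g
(5) = v^4 - 9*v^2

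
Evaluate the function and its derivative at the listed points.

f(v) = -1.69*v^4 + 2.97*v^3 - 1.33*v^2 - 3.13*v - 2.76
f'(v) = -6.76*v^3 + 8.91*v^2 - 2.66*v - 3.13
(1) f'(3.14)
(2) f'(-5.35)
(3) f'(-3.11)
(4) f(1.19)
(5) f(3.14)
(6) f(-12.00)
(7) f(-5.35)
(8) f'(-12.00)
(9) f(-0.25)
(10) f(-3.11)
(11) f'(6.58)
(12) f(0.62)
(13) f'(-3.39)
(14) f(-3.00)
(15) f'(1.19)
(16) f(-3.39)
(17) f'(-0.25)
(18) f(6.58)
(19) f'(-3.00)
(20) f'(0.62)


(1) = -132.92
(2) = 1301.29
(3) = 294.66
(4) = -6.75
(5) = -98.04
(6) = -40332.72
(7) = -1863.41
(8) = 12993.11
(9) = -2.11
(10) = -253.33
(11) = -1560.72
(12) = -4.75
(13) = 371.64
(14) = -222.42
(15) = -5.07
(16) = -346.34
(17) = -1.80
(18) = -2402.85
(19) = 267.56
(20) = -2.97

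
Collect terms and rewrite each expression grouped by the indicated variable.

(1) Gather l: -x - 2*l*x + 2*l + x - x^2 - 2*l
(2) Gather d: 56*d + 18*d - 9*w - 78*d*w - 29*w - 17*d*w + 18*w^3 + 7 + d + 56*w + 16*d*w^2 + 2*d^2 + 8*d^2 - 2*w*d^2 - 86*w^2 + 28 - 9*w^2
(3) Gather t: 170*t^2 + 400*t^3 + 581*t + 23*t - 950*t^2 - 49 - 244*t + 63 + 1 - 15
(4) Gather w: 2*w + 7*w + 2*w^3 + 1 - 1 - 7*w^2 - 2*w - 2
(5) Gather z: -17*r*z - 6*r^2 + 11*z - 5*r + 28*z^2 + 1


(1) = -2*l*x - x^2
(2) = d^2*(10 - 2*w) + d*(16*w^2 - 95*w + 75) + 18*w^3 - 95*w^2 + 18*w + 35
(3) = 400*t^3 - 780*t^2 + 360*t
(4) = 2*w^3 - 7*w^2 + 7*w - 2
(5) = -6*r^2 - 5*r + 28*z^2 + z*(11 - 17*r) + 1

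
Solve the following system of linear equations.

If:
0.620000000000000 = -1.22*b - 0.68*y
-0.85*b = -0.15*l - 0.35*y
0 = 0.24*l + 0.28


Then:
b = -0.33
l = -1.17
y = -0.31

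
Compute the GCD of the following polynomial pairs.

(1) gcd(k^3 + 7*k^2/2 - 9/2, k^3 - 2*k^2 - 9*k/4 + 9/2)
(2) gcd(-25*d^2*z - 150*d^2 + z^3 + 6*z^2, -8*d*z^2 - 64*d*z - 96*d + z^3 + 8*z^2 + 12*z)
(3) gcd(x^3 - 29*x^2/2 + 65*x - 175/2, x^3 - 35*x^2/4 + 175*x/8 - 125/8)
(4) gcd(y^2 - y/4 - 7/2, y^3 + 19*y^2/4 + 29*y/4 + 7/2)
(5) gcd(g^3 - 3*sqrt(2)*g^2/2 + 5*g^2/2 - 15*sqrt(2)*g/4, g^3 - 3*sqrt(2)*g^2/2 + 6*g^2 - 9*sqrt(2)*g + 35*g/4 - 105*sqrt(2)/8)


(1) = gcd((k - 1)*(k + 3/2)*(k + 3), (k - 2)*(k - 3/2)*(k + 3/2)) = k + 3/2
(2) = gcd((-5*d + z)*(5*d + z)*(z + 6), (-8*d + z)*(z + 2)*(z + 6)) = z + 6
(3) = gcd((x - 7)*(x - 5)*(x - 5/2), (x - 5)*(x - 5/2)*(x - 5/4)) = x^2 - 15*x/2 + 25/2
(4) = gcd((y - 2)*(y + 7/4), (y + 1)*(y + 7/4)*(y + 2)) = y + 7/4
(5) = gcd(g*(g + 5/2)*(g - 3*sqrt(2)/2), (g + 5/2)*(g + 7/2)*(g - 3*sqrt(2)/2)) = g^2 + g*(5/2 - 3*sqrt(2)/2) - 15*sqrt(2)/4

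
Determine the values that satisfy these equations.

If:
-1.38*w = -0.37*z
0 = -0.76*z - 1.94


Then:
w = -0.68
z = -2.55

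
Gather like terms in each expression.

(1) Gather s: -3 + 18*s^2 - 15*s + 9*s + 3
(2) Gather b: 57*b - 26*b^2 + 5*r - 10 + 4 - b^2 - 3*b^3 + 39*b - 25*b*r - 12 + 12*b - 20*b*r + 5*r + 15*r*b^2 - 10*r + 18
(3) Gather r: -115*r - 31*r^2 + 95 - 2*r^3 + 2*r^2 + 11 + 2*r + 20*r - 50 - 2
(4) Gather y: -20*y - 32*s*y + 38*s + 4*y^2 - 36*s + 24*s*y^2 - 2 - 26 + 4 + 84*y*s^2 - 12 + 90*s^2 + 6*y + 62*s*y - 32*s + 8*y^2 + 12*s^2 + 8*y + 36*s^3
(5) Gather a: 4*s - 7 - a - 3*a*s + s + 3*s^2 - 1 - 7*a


(1) = 18*s^2 - 6*s
(2) = -3*b^3 + b^2*(15*r - 27) + b*(108 - 45*r)
(3) = -2*r^3 - 29*r^2 - 93*r + 54
(4) = 36*s^3 + 102*s^2 - 30*s + y^2*(24*s + 12) + y*(84*s^2 + 30*s - 6) - 36
(5) = a*(-3*s - 8) + 3*s^2 + 5*s - 8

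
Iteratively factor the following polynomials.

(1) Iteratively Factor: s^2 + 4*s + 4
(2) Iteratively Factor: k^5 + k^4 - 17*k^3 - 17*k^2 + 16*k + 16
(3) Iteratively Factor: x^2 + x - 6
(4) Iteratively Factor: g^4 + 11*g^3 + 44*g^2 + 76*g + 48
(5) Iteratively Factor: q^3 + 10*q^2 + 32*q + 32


(1) = (s + 2)*(s + 2)
(2) = (k - 4)*(k^4 + 5*k^3 + 3*k^2 - 5*k - 4) = (k - 4)*(k - 1)*(k^3 + 6*k^2 + 9*k + 4) = (k - 4)*(k - 1)*(k + 1)*(k^2 + 5*k + 4) = (k - 4)*(k - 1)*(k + 1)*(k + 4)*(k + 1)
(3) = (x + 3)*(x - 2)
(4) = (g + 2)*(g^3 + 9*g^2 + 26*g + 24) = (g + 2)*(g + 3)*(g^2 + 6*g + 8) = (g + 2)^2*(g + 3)*(g + 4)
(5) = (q + 2)*(q^2 + 8*q + 16) = (q + 2)*(q + 4)*(q + 4)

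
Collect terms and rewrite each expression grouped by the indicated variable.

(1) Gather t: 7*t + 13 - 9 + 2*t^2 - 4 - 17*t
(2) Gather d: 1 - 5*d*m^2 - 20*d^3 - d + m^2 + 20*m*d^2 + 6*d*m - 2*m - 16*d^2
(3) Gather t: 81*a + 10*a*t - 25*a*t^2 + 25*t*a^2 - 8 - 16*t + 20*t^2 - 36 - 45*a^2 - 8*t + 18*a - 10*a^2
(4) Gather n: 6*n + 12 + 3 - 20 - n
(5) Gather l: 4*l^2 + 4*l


(1) = 2*t^2 - 10*t
(2) = -20*d^3 + d^2*(20*m - 16) + d*(-5*m^2 + 6*m - 1) + m^2 - 2*m + 1
(3) = -55*a^2 + 99*a + t^2*(20 - 25*a) + t*(25*a^2 + 10*a - 24) - 44
(4) = 5*n - 5
(5) = 4*l^2 + 4*l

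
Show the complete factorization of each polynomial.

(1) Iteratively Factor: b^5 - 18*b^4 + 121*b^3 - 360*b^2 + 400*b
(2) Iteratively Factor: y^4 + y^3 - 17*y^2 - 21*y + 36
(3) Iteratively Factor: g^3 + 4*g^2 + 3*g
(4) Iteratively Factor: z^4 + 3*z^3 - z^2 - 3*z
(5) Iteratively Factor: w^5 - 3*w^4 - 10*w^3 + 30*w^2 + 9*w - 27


(1) = (b)*(b^4 - 18*b^3 + 121*b^2 - 360*b + 400) = b*(b - 5)*(b^3 - 13*b^2 + 56*b - 80) = b*(b - 5)*(b - 4)*(b^2 - 9*b + 20) = b*(b - 5)*(b - 4)^2*(b - 5)
(2) = (y + 3)*(y^3 - 2*y^2 - 11*y + 12) = (y + 3)^2*(y^2 - 5*y + 4) = (y - 1)*(y + 3)^2*(y - 4)
(3) = (g + 1)*(g^2 + 3*g) = g*(g + 1)*(g + 3)
(4) = (z + 3)*(z^3 - z) = (z + 1)*(z + 3)*(z^2 - z) = z*(z + 1)*(z + 3)*(z - 1)
(5) = (w - 3)*(w^4 - 10*w^2 + 9) = (w - 3)*(w + 3)*(w^3 - 3*w^2 - w + 3) = (w - 3)*(w - 1)*(w + 3)*(w^2 - 2*w - 3) = (w - 3)^2*(w - 1)*(w + 3)*(w + 1)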